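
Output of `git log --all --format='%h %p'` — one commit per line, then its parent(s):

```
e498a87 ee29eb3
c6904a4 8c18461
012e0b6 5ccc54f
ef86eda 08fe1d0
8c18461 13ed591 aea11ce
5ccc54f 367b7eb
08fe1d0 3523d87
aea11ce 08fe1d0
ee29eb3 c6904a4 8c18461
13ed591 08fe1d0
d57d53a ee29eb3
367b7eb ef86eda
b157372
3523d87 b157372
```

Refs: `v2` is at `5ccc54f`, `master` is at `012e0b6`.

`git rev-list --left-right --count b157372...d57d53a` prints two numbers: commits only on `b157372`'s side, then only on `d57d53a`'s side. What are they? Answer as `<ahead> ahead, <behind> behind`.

Reachable from b157372: {b157372}.
Reachable from d57d53a: {08fe1d0, 13ed591, 3523d87, 8c18461, aea11ce, b157372, c6904a4, d57d53a, ee29eb3}.
Only in b157372's history (ahead): {} — 0.
Only in d57d53a's history (behind): {08fe1d0, 13ed591, 3523d87, 8c18461, aea11ce, c6904a4, d57d53a, ee29eb3} — 8.

0 ahead, 8 behind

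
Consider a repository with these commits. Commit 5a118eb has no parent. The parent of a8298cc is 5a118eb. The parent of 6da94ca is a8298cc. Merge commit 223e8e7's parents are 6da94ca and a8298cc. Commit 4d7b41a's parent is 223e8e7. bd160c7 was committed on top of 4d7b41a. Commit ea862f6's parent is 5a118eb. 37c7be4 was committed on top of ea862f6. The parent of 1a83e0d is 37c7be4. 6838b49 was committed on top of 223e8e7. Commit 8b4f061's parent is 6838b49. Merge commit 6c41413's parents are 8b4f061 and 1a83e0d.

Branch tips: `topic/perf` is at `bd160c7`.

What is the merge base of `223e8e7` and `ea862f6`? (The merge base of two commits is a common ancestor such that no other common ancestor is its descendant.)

Ancestors of 223e8e7: {223e8e7, 5a118eb, 6da94ca, a8298cc}.
Ancestors of ea862f6: {5a118eb, ea862f6}.
Common ancestors: {5a118eb}.
The only common ancestor is 5a118eb, so it is the merge base.

5a118eb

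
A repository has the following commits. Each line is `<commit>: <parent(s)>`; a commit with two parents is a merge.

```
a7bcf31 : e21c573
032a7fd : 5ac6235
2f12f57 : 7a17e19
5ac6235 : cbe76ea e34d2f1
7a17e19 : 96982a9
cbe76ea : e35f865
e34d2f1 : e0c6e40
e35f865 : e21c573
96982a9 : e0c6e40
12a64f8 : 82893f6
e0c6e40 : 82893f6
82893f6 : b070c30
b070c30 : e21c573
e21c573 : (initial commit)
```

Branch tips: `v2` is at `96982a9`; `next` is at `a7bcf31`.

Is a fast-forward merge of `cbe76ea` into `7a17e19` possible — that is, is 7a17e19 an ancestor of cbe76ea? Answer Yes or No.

A fast-forward from 7a17e19 to cbe76ea is possible iff 7a17e19 is an ancestor of cbe76ea.
Ancestors of cbe76ea: {cbe76ea, e21c573, e35f865}.
7a17e19 is not among them, so fast-forward is not possible.

No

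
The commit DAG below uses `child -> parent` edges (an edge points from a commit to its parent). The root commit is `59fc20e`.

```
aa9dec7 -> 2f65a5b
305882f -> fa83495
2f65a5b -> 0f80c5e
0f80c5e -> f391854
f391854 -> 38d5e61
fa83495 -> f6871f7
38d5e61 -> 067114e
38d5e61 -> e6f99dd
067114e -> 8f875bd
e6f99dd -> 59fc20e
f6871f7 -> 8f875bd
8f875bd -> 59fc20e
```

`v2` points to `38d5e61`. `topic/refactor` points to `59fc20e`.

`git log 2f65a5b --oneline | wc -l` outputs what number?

8

Walking parent pointers from 2f65a5b: reachable set = {067114e, 0f80c5e, 2f65a5b, 38d5e61, 59fc20e, 8f875bd, e6f99dd, f391854}.
That is 8 commits.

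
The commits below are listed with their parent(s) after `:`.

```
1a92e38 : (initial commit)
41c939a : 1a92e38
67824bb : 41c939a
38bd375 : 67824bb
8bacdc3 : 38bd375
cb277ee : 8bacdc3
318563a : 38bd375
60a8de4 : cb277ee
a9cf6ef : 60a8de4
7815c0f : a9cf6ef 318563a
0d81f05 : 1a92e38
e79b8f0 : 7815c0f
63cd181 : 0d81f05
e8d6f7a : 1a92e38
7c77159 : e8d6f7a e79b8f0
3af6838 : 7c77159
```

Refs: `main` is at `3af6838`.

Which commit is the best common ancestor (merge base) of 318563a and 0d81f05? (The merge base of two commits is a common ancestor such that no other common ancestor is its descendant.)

Ancestors of 318563a: {1a92e38, 318563a, 38bd375, 41c939a, 67824bb}.
Ancestors of 0d81f05: {0d81f05, 1a92e38}.
Common ancestors: {1a92e38}.
The only common ancestor is 1a92e38, so it is the merge base.

1a92e38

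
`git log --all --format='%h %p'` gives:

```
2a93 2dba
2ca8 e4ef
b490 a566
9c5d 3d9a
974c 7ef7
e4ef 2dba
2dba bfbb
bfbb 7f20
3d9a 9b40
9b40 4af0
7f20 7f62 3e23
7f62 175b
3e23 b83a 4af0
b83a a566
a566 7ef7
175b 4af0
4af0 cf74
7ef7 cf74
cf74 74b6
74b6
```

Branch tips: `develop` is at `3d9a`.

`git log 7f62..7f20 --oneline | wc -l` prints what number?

5

Reachable from 7f20: {175b, 3e23, 4af0, 74b6, 7ef7, 7f20, 7f62, a566, b83a, cf74}.
Reachable from 7f62: {175b, 4af0, 74b6, 7f62, cf74}.
In 7f20's history but not 7f62's: {3e23, 7ef7, 7f20, a566, b83a} — 5 commits.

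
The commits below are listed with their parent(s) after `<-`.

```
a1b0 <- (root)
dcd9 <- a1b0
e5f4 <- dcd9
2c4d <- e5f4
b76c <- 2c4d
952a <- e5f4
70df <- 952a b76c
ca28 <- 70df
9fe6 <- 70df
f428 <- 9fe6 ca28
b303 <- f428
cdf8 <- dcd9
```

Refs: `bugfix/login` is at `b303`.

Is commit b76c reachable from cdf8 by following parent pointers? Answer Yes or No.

Ancestors of cdf8: {a1b0, cdf8, dcd9}.
b76c is not in that set, so it is not an ancestor of cdf8.

No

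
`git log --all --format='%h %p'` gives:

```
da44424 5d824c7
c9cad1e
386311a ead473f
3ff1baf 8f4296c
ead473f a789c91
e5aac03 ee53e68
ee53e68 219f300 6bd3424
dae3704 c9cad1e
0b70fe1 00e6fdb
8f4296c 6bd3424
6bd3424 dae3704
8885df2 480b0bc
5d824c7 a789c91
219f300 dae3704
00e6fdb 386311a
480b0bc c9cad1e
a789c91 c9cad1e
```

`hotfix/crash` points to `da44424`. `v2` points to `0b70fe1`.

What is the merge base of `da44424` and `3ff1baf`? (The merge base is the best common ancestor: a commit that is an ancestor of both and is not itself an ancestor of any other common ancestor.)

c9cad1e

Ancestors of da44424: {5d824c7, a789c91, c9cad1e, da44424}.
Ancestors of 3ff1baf: {3ff1baf, 6bd3424, 8f4296c, c9cad1e, dae3704}.
Common ancestors: {c9cad1e}.
The only common ancestor is c9cad1e, so it is the merge base.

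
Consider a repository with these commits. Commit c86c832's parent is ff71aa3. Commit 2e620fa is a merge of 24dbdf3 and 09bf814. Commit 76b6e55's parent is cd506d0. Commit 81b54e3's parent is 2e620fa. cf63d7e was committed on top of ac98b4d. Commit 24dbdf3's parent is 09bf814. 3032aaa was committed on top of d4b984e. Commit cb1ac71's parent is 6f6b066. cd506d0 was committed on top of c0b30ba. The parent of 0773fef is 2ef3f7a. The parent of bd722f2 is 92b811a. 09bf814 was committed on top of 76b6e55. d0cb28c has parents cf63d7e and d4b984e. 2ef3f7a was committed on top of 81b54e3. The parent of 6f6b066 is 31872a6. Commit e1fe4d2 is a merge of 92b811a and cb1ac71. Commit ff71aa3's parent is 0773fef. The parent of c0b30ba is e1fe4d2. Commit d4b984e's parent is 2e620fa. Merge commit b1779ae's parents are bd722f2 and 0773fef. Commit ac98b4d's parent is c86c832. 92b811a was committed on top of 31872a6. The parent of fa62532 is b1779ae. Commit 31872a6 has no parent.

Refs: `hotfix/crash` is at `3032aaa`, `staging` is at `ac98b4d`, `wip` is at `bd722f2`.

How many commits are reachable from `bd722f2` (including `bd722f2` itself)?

Walking parent pointers from bd722f2: reachable set = {31872a6, 92b811a, bd722f2}.
That is 3 commits.

3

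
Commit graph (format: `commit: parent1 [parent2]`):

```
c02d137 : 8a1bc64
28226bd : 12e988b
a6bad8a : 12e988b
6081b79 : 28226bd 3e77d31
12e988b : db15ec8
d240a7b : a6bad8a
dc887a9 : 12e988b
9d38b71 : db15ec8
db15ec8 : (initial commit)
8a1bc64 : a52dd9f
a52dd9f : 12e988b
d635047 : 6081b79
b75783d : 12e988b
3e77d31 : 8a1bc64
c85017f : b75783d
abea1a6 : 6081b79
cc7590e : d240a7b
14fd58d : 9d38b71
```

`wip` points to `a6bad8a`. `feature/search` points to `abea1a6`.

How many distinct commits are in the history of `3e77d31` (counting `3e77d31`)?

5

Walking parent pointers from 3e77d31: reachable set = {12e988b, 3e77d31, 8a1bc64, a52dd9f, db15ec8}.
That is 5 commits.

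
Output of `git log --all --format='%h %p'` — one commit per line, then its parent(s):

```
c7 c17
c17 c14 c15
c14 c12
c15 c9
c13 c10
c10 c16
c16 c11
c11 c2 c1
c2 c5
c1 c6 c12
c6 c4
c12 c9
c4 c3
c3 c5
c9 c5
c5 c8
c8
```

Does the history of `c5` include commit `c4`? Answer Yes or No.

Ancestors of c5: {c5, c8}.
c4 is not in that set, so it is not an ancestor of c5.

No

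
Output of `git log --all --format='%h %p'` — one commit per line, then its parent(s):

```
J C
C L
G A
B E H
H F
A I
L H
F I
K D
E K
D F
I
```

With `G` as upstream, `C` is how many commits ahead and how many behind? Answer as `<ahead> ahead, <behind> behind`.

Reachable from C: {C, F, H, I, L}.
Reachable from G: {A, G, I}.
Only in C's history (ahead): {C, F, H, L} — 4.
Only in G's history (behind): {A, G} — 2.

4 ahead, 2 behind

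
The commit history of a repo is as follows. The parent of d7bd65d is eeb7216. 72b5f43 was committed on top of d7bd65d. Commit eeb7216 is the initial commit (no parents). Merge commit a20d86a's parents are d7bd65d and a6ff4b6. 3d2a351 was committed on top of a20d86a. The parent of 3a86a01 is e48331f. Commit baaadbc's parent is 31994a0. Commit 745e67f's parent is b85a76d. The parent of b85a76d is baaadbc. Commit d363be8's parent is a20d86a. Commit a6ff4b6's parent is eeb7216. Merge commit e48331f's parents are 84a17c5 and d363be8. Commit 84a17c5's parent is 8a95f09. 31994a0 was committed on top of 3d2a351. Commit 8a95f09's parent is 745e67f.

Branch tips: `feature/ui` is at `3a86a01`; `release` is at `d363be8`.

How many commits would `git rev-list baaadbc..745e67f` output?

Reachable from 745e67f: {31994a0, 3d2a351, 745e67f, a20d86a, a6ff4b6, b85a76d, baaadbc, d7bd65d, eeb7216}.
Reachable from baaadbc: {31994a0, 3d2a351, a20d86a, a6ff4b6, baaadbc, d7bd65d, eeb7216}.
In 745e67f's history but not baaadbc's: {745e67f, b85a76d} — 2 commits.

2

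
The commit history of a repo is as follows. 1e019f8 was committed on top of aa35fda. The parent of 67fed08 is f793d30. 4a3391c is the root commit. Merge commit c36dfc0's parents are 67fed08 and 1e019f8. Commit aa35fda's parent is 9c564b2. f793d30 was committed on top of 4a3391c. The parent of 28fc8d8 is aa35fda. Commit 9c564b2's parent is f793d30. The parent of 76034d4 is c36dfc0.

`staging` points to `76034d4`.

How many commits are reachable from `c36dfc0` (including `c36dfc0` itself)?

7

Walking parent pointers from c36dfc0: reachable set = {1e019f8, 4a3391c, 67fed08, 9c564b2, aa35fda, c36dfc0, f793d30}.
That is 7 commits.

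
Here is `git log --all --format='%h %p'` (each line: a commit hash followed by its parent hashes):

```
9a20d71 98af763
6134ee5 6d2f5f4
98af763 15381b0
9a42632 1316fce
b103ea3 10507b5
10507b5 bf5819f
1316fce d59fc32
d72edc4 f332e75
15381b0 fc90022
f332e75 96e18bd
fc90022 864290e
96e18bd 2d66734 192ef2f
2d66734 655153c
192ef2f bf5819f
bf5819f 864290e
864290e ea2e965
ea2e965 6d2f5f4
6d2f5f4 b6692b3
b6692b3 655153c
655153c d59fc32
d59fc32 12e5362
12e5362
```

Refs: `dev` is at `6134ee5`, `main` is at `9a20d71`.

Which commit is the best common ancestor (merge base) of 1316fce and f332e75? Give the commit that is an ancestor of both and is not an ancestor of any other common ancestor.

d59fc32

Ancestors of 1316fce: {12e5362, 1316fce, d59fc32}.
Ancestors of f332e75: {12e5362, 192ef2f, 2d66734, 655153c, 6d2f5f4, 864290e, 96e18bd, b6692b3, bf5819f, d59fc32, ea2e965, f332e75}.
Common ancestors: {12e5362, d59fc32}.
Among these, d59fc32 is not an ancestor of any other common ancestor — it is the merge base.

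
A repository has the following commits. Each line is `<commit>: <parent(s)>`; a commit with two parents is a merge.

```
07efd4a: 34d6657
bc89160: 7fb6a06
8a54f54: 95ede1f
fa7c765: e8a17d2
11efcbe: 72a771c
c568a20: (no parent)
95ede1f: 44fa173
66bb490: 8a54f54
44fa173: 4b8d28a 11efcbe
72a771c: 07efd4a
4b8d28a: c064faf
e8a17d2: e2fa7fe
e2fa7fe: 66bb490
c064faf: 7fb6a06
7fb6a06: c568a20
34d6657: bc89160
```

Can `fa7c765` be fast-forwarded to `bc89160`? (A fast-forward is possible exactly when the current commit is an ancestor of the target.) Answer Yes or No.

A fast-forward from fa7c765 to bc89160 is possible iff fa7c765 is an ancestor of bc89160.
Ancestors of bc89160: {7fb6a06, bc89160, c568a20}.
fa7c765 is not among them, so fast-forward is not possible.

No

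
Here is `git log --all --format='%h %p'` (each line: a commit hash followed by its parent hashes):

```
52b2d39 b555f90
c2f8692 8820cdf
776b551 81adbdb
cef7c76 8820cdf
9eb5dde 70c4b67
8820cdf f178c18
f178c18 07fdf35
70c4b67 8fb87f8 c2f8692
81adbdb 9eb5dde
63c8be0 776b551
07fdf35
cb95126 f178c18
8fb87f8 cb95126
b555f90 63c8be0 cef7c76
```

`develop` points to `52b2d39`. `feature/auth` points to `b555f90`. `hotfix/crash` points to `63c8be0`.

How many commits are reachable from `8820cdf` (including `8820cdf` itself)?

Walking parent pointers from 8820cdf: reachable set = {07fdf35, 8820cdf, f178c18}.
That is 3 commits.

3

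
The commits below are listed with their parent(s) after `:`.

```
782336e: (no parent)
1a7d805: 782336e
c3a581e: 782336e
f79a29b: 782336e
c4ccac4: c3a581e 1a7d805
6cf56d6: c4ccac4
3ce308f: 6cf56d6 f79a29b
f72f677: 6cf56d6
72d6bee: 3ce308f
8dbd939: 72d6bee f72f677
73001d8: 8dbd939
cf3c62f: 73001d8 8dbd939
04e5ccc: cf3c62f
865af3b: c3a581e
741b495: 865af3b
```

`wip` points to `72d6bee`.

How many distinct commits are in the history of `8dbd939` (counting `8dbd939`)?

Walking parent pointers from 8dbd939: reachable set = {1a7d805, 3ce308f, 6cf56d6, 72d6bee, 782336e, 8dbd939, c3a581e, c4ccac4, f72f677, f79a29b}.
That is 10 commits.

10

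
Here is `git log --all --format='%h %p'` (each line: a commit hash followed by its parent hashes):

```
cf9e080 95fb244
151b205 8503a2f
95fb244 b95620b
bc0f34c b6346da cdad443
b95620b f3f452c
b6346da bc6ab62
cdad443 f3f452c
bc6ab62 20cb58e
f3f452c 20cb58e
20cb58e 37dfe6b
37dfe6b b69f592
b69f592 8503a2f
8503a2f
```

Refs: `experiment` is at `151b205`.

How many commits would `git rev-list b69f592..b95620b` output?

4

Reachable from b95620b: {20cb58e, 37dfe6b, 8503a2f, b69f592, b95620b, f3f452c}.
Reachable from b69f592: {8503a2f, b69f592}.
In b95620b's history but not b69f592's: {20cb58e, 37dfe6b, b95620b, f3f452c} — 4 commits.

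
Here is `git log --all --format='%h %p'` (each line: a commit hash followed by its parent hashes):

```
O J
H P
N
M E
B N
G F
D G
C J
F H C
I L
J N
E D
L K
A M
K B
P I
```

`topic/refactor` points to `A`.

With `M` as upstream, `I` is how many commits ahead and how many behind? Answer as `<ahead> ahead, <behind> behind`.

Reachable from I: {B, I, K, L, N}.
Reachable from M: {B, C, D, E, F, G, H, I, J, K, L, M, N, P}.
Only in I's history (ahead): {} — 0.
Only in M's history (behind): {C, D, E, F, G, H, J, M, P} — 9.

0 ahead, 9 behind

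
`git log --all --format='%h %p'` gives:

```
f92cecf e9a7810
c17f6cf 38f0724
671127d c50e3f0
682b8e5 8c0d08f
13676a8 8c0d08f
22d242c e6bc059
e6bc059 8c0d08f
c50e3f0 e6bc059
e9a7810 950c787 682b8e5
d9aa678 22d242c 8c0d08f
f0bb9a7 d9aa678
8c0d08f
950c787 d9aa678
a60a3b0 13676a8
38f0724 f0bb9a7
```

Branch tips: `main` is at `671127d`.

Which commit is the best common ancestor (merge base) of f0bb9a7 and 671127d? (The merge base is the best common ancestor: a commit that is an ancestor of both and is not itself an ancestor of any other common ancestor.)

Ancestors of f0bb9a7: {22d242c, 8c0d08f, d9aa678, e6bc059, f0bb9a7}.
Ancestors of 671127d: {671127d, 8c0d08f, c50e3f0, e6bc059}.
Common ancestors: {8c0d08f, e6bc059}.
Among these, e6bc059 is not an ancestor of any other common ancestor — it is the merge base.

e6bc059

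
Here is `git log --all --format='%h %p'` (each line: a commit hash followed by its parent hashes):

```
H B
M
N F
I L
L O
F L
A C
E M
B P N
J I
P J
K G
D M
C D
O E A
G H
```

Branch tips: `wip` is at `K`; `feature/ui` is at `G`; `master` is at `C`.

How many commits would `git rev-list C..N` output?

Reachable from N: {A, C, D, E, F, L, M, N, O}.
Reachable from C: {C, D, M}.
In N's history but not C's: {A, E, F, L, N, O} — 6 commits.

6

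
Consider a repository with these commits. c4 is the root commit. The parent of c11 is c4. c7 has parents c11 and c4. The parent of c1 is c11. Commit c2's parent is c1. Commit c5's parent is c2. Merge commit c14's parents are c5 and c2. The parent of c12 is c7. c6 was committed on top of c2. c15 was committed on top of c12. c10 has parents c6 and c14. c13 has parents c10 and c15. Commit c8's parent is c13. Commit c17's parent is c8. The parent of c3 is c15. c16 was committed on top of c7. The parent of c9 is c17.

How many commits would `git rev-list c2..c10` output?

4

Reachable from c10: {c1, c10, c11, c14, c2, c4, c5, c6}.
Reachable from c2: {c1, c11, c2, c4}.
In c10's history but not c2's: {c10, c14, c5, c6} — 4 commits.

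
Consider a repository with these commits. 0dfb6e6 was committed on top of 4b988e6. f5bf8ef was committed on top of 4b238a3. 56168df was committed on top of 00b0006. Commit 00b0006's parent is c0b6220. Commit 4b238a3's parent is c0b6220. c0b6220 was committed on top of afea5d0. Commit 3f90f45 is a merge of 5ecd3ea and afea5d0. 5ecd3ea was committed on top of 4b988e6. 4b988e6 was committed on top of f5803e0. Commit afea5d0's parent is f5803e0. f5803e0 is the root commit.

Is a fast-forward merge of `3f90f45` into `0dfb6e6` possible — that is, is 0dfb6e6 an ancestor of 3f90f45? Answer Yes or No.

No

A fast-forward from 0dfb6e6 to 3f90f45 is possible iff 0dfb6e6 is an ancestor of 3f90f45.
Ancestors of 3f90f45: {3f90f45, 4b988e6, 5ecd3ea, afea5d0, f5803e0}.
0dfb6e6 is not among them, so fast-forward is not possible.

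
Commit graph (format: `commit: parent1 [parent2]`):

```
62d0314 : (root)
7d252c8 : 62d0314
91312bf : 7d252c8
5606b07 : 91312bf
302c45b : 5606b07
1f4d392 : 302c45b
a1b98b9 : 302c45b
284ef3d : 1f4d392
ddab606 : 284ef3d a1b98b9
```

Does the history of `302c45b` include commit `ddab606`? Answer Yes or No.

Ancestors of 302c45b: {302c45b, 5606b07, 62d0314, 7d252c8, 91312bf}.
ddab606 is not in that set, so it is not an ancestor of 302c45b.

No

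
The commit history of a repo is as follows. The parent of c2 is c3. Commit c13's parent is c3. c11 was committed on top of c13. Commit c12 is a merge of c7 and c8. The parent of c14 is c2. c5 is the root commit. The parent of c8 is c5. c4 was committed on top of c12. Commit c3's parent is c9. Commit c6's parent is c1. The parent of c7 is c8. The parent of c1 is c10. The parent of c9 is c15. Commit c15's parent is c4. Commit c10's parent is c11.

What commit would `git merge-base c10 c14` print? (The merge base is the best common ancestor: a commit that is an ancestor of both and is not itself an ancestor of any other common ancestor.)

c3

Ancestors of c10: {c10, c11, c12, c13, c15, c3, c4, c5, c7, c8, c9}.
Ancestors of c14: {c12, c14, c15, c2, c3, c4, c5, c7, c8, c9}.
Common ancestors: {c12, c15, c3, c4, c5, c7, c8, c9}.
Among these, c3 is not an ancestor of any other common ancestor — it is the merge base.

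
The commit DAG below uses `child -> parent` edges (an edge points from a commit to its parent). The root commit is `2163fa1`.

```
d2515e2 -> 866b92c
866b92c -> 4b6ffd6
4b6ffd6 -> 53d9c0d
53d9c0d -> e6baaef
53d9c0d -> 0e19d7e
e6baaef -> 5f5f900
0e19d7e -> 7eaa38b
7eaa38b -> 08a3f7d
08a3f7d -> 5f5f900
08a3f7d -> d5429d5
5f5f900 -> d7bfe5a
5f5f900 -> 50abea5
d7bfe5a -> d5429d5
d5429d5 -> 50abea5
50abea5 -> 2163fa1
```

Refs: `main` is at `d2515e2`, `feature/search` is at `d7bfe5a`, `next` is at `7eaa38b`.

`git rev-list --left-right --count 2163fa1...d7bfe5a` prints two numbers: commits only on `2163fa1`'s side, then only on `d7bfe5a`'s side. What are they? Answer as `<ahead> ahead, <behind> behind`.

Reachable from 2163fa1: {2163fa1}.
Reachable from d7bfe5a: {2163fa1, 50abea5, d5429d5, d7bfe5a}.
Only in 2163fa1's history (ahead): {} — 0.
Only in d7bfe5a's history (behind): {50abea5, d5429d5, d7bfe5a} — 3.

0 ahead, 3 behind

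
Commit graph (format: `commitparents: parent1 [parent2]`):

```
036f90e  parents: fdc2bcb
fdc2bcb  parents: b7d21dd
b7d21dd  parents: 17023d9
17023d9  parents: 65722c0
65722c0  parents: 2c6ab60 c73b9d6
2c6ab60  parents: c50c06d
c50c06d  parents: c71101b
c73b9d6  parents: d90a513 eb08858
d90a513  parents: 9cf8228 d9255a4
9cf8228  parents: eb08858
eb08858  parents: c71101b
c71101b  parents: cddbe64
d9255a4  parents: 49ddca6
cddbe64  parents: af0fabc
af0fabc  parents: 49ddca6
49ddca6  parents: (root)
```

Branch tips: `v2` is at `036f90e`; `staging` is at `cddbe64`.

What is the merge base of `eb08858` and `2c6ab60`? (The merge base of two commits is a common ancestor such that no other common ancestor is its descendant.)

c71101b

Ancestors of eb08858: {49ddca6, af0fabc, c71101b, cddbe64, eb08858}.
Ancestors of 2c6ab60: {2c6ab60, 49ddca6, af0fabc, c50c06d, c71101b, cddbe64}.
Common ancestors: {49ddca6, af0fabc, c71101b, cddbe64}.
Among these, c71101b is not an ancestor of any other common ancestor — it is the merge base.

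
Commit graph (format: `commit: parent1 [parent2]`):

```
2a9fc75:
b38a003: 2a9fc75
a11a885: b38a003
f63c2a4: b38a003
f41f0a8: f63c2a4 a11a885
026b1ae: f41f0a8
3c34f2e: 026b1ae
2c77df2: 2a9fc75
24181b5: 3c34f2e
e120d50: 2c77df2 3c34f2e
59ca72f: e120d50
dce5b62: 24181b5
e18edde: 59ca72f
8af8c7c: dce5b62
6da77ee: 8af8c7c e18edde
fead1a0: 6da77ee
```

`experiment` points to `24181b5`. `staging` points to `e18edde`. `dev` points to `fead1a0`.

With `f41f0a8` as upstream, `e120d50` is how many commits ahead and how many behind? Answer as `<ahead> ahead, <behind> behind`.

Reachable from e120d50: {026b1ae, 2a9fc75, 2c77df2, 3c34f2e, a11a885, b38a003, e120d50, f41f0a8, f63c2a4}.
Reachable from f41f0a8: {2a9fc75, a11a885, b38a003, f41f0a8, f63c2a4}.
Only in e120d50's history (ahead): {026b1ae, 2c77df2, 3c34f2e, e120d50} — 4.
Only in f41f0a8's history (behind): {} — 0.

4 ahead, 0 behind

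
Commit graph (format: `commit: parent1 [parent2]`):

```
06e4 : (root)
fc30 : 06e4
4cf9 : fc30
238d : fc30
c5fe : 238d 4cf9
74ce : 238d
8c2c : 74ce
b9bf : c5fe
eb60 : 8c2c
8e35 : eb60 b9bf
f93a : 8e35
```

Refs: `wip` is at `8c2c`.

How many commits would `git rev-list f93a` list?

Walking parent pointers from f93a: reachable set = {06e4, 238d, 4cf9, 74ce, 8c2c, 8e35, b9bf, c5fe, eb60, f93a, fc30}.
That is 11 commits.

11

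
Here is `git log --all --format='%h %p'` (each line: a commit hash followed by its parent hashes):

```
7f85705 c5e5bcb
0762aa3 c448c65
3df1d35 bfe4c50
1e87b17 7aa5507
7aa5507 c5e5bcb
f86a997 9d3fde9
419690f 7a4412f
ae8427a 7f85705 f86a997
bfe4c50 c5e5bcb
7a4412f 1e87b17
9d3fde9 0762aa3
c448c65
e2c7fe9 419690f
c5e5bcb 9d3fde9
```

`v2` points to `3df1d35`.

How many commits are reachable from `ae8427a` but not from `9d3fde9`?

4

Reachable from ae8427a: {0762aa3, 7f85705, 9d3fde9, ae8427a, c448c65, c5e5bcb, f86a997}.
Reachable from 9d3fde9: {0762aa3, 9d3fde9, c448c65}.
In ae8427a's history but not 9d3fde9's: {7f85705, ae8427a, c5e5bcb, f86a997} — 4 commits.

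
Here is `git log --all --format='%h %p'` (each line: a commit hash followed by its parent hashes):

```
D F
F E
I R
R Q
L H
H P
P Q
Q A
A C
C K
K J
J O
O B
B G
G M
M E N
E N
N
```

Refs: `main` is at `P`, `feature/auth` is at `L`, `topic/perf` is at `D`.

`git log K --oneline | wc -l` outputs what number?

Walking parent pointers from K: reachable set = {B, E, G, J, K, M, N, O}.
That is 8 commits.

8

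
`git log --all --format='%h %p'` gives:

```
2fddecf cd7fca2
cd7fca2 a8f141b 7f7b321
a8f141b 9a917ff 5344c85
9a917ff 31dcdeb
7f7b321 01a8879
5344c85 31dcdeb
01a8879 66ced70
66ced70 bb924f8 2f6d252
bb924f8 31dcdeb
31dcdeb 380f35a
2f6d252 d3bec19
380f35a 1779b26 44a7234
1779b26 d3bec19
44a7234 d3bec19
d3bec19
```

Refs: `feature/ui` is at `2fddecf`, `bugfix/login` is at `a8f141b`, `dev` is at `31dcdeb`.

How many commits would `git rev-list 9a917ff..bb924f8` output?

Reachable from bb924f8: {1779b26, 31dcdeb, 380f35a, 44a7234, bb924f8, d3bec19}.
Reachable from 9a917ff: {1779b26, 31dcdeb, 380f35a, 44a7234, 9a917ff, d3bec19}.
In bb924f8's history but not 9a917ff's: {bb924f8} — 1 commit.

1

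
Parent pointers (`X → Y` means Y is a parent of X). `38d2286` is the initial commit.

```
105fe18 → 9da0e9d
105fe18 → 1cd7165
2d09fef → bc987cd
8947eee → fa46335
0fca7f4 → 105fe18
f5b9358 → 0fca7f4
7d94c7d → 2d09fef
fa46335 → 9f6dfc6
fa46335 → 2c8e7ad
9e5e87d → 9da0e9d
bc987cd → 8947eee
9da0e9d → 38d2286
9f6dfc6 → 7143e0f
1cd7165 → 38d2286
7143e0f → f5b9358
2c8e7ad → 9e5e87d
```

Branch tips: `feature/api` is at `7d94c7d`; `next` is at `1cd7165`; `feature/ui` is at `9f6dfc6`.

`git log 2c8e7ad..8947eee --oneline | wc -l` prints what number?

8

Reachable from 8947eee: {0fca7f4, 105fe18, 1cd7165, 2c8e7ad, 38d2286, 7143e0f, 8947eee, 9da0e9d, 9e5e87d, 9f6dfc6, f5b9358, fa46335}.
Reachable from 2c8e7ad: {2c8e7ad, 38d2286, 9da0e9d, 9e5e87d}.
In 8947eee's history but not 2c8e7ad's: {0fca7f4, 105fe18, 1cd7165, 7143e0f, 8947eee, 9f6dfc6, f5b9358, fa46335} — 8 commits.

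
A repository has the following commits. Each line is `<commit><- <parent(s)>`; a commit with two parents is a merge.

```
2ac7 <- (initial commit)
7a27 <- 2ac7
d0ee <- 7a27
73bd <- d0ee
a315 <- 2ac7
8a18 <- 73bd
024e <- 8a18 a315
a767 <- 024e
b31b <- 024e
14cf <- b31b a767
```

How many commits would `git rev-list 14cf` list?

Walking parent pointers from 14cf: reachable set = {024e, 14cf, 2ac7, 73bd, 7a27, 8a18, a315, a767, b31b, d0ee}.
That is 10 commits.

10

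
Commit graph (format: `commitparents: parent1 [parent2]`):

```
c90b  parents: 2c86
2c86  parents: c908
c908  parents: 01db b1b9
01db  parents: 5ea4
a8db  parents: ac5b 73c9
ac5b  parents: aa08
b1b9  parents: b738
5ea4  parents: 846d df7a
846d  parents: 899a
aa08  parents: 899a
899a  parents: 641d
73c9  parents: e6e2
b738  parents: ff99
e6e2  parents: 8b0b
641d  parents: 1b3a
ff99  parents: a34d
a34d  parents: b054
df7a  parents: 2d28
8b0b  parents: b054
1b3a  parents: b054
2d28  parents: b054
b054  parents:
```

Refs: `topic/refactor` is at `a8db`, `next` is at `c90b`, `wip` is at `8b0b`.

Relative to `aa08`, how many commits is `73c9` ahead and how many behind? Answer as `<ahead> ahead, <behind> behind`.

3 ahead, 4 behind

Reachable from 73c9: {73c9, 8b0b, b054, e6e2}.
Reachable from aa08: {1b3a, 641d, 899a, aa08, b054}.
Only in 73c9's history (ahead): {73c9, 8b0b, e6e2} — 3.
Only in aa08's history (behind): {1b3a, 641d, 899a, aa08} — 4.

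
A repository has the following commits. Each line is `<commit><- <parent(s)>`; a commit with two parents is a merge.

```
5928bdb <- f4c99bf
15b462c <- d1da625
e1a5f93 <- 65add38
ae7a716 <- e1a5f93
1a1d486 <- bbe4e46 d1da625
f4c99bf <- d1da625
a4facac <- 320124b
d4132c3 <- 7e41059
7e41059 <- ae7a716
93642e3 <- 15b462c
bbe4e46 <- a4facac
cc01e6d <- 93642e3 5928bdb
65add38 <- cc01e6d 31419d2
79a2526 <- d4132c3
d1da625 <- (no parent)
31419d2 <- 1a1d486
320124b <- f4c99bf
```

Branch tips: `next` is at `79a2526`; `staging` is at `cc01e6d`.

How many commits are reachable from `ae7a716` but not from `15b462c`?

Reachable from ae7a716: {15b462c, 1a1d486, 31419d2, 320124b, 5928bdb, 65add38, 93642e3, a4facac, ae7a716, bbe4e46, cc01e6d, d1da625, e1a5f93, f4c99bf}.
Reachable from 15b462c: {15b462c, d1da625}.
In ae7a716's history but not 15b462c's: {1a1d486, 31419d2, 320124b, 5928bdb, 65add38, 93642e3, a4facac, ae7a716, bbe4e46, cc01e6d, e1a5f93, f4c99bf} — 12 commits.

12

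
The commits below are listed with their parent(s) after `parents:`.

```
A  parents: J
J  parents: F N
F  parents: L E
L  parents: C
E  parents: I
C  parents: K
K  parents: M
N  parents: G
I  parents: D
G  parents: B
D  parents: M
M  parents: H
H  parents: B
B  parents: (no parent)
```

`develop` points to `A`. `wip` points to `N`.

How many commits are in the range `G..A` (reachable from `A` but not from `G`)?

12

Reachable from A: {A, B, C, D, E, F, G, H, I, J, K, L, M, N}.
Reachable from G: {B, G}.
In A's history but not G's: {A, C, D, E, F, H, I, J, K, L, M, N} — 12 commits.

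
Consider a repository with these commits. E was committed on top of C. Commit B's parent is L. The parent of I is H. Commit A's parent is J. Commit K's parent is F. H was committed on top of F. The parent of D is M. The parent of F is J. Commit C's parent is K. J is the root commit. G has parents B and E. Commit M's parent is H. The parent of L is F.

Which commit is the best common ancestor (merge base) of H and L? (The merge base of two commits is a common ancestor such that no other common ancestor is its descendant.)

Ancestors of H: {F, H, J}.
Ancestors of L: {F, J, L}.
Common ancestors: {F, J}.
Among these, F is not an ancestor of any other common ancestor — it is the merge base.

F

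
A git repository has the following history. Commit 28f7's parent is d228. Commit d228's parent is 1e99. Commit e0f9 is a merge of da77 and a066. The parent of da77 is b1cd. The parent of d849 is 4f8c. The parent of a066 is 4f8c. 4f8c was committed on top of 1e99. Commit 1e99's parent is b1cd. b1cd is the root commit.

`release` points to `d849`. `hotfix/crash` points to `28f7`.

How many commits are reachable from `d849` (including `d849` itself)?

Walking parent pointers from d849: reachable set = {1e99, 4f8c, b1cd, d849}.
That is 4 commits.

4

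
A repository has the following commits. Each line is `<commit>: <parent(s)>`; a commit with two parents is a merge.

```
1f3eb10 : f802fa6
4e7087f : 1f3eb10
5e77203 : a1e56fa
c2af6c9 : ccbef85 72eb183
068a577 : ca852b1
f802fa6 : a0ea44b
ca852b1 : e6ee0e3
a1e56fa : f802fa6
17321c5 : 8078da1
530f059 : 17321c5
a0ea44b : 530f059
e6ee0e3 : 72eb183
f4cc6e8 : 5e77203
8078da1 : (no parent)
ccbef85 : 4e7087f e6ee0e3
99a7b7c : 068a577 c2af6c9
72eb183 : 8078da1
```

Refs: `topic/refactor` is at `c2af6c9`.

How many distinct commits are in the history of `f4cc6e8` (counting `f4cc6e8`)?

8

Walking parent pointers from f4cc6e8: reachable set = {17321c5, 530f059, 5e77203, 8078da1, a0ea44b, a1e56fa, f4cc6e8, f802fa6}.
That is 8 commits.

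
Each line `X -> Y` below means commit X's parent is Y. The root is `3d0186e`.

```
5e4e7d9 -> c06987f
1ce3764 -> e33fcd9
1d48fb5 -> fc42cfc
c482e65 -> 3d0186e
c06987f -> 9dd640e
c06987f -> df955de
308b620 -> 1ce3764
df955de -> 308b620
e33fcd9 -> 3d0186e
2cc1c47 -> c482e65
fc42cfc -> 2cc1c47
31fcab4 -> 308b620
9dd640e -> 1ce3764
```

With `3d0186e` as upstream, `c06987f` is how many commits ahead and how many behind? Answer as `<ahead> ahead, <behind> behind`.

Reachable from c06987f: {1ce3764, 308b620, 3d0186e, 9dd640e, c06987f, df955de, e33fcd9}.
Reachable from 3d0186e: {3d0186e}.
Only in c06987f's history (ahead): {1ce3764, 308b620, 9dd640e, c06987f, df955de, e33fcd9} — 6.
Only in 3d0186e's history (behind): {} — 0.

6 ahead, 0 behind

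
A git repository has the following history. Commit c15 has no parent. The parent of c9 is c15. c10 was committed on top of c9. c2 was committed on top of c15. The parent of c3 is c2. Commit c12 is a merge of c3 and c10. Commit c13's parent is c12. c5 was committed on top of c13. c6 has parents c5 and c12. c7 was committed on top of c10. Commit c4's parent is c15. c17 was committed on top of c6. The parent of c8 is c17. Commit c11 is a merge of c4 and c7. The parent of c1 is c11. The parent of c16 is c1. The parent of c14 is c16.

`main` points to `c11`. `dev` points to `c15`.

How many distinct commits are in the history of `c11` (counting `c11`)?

6

Walking parent pointers from c11: reachable set = {c10, c11, c15, c4, c7, c9}.
That is 6 commits.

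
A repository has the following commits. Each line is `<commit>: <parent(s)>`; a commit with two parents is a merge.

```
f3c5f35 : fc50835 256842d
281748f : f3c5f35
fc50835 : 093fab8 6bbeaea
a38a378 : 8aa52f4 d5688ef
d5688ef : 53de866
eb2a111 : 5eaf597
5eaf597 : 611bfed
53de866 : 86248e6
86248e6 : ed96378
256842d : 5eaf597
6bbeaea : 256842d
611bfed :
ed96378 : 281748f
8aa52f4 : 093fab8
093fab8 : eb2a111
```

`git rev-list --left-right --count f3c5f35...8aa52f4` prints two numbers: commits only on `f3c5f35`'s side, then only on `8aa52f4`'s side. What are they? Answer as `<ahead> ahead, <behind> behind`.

4 ahead, 1 behind

Reachable from f3c5f35: {093fab8, 256842d, 5eaf597, 611bfed, 6bbeaea, eb2a111, f3c5f35, fc50835}.
Reachable from 8aa52f4: {093fab8, 5eaf597, 611bfed, 8aa52f4, eb2a111}.
Only in f3c5f35's history (ahead): {256842d, 6bbeaea, f3c5f35, fc50835} — 4.
Only in 8aa52f4's history (behind): {8aa52f4} — 1.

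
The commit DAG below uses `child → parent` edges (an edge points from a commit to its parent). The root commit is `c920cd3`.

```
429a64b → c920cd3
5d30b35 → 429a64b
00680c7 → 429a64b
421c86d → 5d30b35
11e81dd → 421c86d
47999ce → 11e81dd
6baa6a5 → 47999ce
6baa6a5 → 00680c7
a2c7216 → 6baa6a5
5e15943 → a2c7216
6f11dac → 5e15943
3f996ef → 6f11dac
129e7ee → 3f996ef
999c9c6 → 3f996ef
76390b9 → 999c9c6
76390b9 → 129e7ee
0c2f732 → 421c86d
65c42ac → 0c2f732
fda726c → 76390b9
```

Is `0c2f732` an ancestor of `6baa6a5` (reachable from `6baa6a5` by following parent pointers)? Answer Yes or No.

No

Ancestors of 6baa6a5: {00680c7, 11e81dd, 421c86d, 429a64b, 47999ce, 5d30b35, 6baa6a5, c920cd3}.
0c2f732 is not in that set, so it is not an ancestor of 6baa6a5.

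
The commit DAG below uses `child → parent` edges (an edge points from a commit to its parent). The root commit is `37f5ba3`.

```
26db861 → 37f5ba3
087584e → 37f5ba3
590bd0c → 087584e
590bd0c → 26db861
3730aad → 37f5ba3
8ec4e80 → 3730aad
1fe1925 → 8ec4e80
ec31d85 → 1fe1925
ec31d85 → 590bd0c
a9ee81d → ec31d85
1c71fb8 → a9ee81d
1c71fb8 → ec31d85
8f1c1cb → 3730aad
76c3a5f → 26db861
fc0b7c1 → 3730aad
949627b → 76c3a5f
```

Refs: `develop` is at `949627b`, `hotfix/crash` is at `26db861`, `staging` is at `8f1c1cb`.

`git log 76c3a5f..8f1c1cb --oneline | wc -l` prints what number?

Reachable from 8f1c1cb: {3730aad, 37f5ba3, 8f1c1cb}.
Reachable from 76c3a5f: {26db861, 37f5ba3, 76c3a5f}.
In 8f1c1cb's history but not 76c3a5f's: {3730aad, 8f1c1cb} — 2 commits.

2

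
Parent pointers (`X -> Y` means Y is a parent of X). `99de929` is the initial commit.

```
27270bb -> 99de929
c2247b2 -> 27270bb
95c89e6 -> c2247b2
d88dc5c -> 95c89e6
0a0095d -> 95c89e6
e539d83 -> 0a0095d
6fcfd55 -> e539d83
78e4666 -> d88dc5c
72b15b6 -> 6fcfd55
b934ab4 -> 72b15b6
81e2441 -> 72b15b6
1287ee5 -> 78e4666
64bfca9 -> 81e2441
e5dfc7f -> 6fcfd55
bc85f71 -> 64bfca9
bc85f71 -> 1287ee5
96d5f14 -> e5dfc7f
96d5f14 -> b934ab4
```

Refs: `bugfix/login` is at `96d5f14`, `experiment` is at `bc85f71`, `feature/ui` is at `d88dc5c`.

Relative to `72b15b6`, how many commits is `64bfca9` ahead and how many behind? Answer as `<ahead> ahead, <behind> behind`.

2 ahead, 0 behind

Reachable from 64bfca9: {0a0095d, 27270bb, 64bfca9, 6fcfd55, 72b15b6, 81e2441, 95c89e6, 99de929, c2247b2, e539d83}.
Reachable from 72b15b6: {0a0095d, 27270bb, 6fcfd55, 72b15b6, 95c89e6, 99de929, c2247b2, e539d83}.
Only in 64bfca9's history (ahead): {64bfca9, 81e2441} — 2.
Only in 72b15b6's history (behind): {} — 0.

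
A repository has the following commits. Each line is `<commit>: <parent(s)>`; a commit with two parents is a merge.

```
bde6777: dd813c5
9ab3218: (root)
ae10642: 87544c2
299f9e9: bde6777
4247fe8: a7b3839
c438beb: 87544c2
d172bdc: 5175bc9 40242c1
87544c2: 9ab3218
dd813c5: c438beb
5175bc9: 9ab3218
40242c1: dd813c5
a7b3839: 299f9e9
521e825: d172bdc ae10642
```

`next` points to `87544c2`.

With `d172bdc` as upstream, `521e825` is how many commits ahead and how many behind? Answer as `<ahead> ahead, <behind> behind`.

Reachable from 521e825: {40242c1, 5175bc9, 521e825, 87544c2, 9ab3218, ae10642, c438beb, d172bdc, dd813c5}.
Reachable from d172bdc: {40242c1, 5175bc9, 87544c2, 9ab3218, c438beb, d172bdc, dd813c5}.
Only in 521e825's history (ahead): {521e825, ae10642} — 2.
Only in d172bdc's history (behind): {} — 0.

2 ahead, 0 behind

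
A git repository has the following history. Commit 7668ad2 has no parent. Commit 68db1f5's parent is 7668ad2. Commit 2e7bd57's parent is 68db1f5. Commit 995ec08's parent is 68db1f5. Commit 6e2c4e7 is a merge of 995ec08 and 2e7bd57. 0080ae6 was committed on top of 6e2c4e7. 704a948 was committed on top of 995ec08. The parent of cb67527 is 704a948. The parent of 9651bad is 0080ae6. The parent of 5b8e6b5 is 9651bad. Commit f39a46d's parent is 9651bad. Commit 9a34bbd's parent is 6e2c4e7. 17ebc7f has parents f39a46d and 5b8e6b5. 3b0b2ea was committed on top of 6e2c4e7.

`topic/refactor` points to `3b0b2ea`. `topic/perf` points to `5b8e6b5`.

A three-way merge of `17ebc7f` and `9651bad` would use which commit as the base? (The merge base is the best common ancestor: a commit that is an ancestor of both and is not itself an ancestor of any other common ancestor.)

Ancestors of 17ebc7f: {0080ae6, 17ebc7f, 2e7bd57, 5b8e6b5, 68db1f5, 6e2c4e7, 7668ad2, 9651bad, 995ec08, f39a46d}.
Ancestors of 9651bad: {0080ae6, 2e7bd57, 68db1f5, 6e2c4e7, 7668ad2, 9651bad, 995ec08}.
Common ancestors: {0080ae6, 2e7bd57, 68db1f5, 6e2c4e7, 7668ad2, 9651bad, 995ec08}.
Among these, 9651bad is not an ancestor of any other common ancestor — it is the merge base.

9651bad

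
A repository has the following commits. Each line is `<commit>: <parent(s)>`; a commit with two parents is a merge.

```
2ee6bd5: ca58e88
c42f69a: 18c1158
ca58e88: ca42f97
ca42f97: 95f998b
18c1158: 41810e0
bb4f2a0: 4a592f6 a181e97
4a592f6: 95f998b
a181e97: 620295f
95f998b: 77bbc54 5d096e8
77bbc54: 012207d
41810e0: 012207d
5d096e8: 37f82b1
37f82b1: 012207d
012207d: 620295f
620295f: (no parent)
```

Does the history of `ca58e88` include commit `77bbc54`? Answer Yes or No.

Yes

Ancestors of ca58e88 (commits reachable by following parents): {012207d, 37f82b1, 5d096e8, 620295f, 77bbc54, 95f998b, ca42f97, ca58e88}.
77bbc54 is in that set, so it is an ancestor of ca58e88.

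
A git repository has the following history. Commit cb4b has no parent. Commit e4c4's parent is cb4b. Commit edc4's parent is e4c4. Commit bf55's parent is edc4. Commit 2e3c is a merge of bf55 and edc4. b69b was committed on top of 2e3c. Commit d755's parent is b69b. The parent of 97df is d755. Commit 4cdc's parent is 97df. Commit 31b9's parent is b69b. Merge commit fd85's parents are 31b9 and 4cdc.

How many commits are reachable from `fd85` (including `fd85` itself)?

Walking parent pointers from fd85: reachable set = {2e3c, 31b9, 4cdc, 97df, b69b, bf55, cb4b, d755, e4c4, edc4, fd85}.
That is 11 commits.

11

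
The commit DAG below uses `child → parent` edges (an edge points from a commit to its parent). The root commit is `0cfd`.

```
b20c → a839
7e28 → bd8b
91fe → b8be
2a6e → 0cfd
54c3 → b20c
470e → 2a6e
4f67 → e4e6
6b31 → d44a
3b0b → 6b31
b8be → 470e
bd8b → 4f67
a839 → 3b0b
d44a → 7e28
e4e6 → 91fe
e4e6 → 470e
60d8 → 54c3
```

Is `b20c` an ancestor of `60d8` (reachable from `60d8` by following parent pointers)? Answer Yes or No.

Yes

Ancestors of 60d8 (commits reachable by following parents): {0cfd, 2a6e, 3b0b, 470e, 4f67, 54c3, 60d8, 6b31, 7e28, 91fe, a839, b20c, b8be, bd8b, d44a, e4e6}.
b20c is in that set, so it is an ancestor of 60d8.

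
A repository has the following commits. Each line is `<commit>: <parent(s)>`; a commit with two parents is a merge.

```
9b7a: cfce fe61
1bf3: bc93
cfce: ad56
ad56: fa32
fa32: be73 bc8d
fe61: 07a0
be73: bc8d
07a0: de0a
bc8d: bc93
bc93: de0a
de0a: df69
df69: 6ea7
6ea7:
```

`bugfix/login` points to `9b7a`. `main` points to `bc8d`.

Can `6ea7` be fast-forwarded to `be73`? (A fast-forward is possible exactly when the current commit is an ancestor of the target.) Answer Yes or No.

A fast-forward from 6ea7 to be73 is possible iff 6ea7 is an ancestor of be73.
Ancestors of be73: {6ea7, bc8d, bc93, be73, de0a, df69}.
6ea7 is among them, so fast-forward is possible.

Yes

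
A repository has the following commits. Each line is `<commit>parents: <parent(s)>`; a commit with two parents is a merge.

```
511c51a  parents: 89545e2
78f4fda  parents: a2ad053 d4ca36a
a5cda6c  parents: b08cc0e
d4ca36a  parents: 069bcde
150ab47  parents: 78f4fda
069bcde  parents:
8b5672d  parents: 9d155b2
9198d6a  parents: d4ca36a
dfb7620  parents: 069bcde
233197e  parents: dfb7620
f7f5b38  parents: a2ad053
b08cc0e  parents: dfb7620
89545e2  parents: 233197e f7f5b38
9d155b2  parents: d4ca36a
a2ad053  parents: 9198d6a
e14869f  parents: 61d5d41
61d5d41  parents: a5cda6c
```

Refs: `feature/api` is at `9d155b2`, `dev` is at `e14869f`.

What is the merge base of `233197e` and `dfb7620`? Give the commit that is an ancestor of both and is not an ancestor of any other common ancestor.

dfb7620

Ancestors of 233197e: {069bcde, 233197e, dfb7620}.
Ancestors of dfb7620: {069bcde, dfb7620}.
Common ancestors: {069bcde, dfb7620}.
Among these, dfb7620 is not an ancestor of any other common ancestor — it is the merge base.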